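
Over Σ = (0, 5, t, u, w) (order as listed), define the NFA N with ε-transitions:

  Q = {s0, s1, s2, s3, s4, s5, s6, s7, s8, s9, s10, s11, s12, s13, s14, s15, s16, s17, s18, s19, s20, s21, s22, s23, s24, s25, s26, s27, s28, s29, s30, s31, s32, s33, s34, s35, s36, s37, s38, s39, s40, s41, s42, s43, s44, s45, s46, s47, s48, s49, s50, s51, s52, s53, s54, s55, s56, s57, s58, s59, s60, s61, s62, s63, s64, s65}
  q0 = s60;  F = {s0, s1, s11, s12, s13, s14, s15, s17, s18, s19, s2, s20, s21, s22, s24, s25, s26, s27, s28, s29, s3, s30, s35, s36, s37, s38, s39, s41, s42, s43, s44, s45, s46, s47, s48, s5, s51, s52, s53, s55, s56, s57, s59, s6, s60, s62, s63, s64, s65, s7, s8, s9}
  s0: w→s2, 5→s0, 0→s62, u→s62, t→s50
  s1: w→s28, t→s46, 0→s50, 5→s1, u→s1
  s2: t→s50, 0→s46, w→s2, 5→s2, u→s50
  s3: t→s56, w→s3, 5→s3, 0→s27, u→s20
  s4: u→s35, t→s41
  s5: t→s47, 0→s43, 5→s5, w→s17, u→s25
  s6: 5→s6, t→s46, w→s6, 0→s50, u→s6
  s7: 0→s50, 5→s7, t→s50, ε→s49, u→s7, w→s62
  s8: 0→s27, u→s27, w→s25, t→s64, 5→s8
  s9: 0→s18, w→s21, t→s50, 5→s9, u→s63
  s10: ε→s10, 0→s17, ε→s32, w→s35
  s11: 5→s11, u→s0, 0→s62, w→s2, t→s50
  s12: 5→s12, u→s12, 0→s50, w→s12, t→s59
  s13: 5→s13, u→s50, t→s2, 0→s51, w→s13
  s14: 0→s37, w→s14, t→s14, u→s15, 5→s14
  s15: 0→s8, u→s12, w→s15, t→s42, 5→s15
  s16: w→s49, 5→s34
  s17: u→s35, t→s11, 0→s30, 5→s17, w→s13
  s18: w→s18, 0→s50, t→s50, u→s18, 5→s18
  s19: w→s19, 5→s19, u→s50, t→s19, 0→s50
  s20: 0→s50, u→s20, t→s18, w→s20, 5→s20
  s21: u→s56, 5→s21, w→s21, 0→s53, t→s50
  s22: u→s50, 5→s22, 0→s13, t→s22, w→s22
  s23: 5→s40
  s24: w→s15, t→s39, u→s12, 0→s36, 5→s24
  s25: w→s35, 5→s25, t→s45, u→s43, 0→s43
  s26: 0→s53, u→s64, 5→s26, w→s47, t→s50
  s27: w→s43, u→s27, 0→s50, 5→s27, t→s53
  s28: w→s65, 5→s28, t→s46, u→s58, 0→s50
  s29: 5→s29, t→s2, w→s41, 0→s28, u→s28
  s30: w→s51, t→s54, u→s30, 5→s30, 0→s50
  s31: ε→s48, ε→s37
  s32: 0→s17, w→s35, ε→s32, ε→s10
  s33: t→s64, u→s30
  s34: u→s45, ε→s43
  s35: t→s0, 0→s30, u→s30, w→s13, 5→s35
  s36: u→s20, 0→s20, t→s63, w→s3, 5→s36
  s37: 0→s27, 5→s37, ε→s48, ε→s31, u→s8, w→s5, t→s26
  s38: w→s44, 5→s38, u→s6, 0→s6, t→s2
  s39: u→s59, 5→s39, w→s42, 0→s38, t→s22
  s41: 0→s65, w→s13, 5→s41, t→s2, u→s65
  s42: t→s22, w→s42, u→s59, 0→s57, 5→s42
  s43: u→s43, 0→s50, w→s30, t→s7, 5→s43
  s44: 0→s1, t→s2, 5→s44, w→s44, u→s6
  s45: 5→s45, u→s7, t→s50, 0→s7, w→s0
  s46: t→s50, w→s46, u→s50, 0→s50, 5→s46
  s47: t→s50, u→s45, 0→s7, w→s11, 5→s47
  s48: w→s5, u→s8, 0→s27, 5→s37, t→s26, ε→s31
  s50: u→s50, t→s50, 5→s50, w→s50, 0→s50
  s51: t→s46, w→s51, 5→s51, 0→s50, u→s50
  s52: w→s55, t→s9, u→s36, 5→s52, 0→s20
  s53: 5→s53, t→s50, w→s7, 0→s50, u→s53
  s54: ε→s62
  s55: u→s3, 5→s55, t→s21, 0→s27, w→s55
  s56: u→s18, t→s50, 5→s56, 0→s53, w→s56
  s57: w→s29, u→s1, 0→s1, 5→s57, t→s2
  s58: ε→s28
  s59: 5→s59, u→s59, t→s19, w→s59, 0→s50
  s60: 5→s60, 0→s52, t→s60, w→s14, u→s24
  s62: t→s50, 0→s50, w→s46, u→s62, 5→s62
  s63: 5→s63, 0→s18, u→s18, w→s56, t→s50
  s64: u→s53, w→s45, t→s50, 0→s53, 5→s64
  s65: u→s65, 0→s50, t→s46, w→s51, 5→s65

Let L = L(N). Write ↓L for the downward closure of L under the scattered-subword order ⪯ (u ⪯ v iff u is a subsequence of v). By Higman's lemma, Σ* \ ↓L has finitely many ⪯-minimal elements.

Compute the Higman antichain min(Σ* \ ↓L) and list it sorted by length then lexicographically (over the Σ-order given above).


min(Σ*\↓L) = [000, 0tt, uu0, uttu, w0wwwu].

|Q|=66, |F|=52, |δ|=290 (13 ε).
min D↑ (52 st, q0=0, F={12}): 0:0→1,5→0,t→0,u→2,w→3 1:0→4,5→1,t→5,u→6,w→7 2:0→6,5→2,t→8,u→9,w→10 3:0→11,5→3,t→3,u→10,w→3 4:0→12,5→4,t→13,u→4,w→4 5:0→13,5→5,t→12,u→14,w→15 6:0→4,5→6,t→14,u→4,w→16 7:0→17,5→7,t→15,u→16,w→7 8:0→18,5→8,t→19,u→20,w→21 9:0→12,5→9,t→20,u→9,w→9 10:0→22,5→10,t→21,u→9,w→10 11:0→17,5→11,t→23,u→22,w→24 12:0→12,5→12,t→12,u→12,w→12 13:0→12,5→13,t→12,u→13,w→13 14:0→13,5→14,t→12,u→13,w→25 15:0→26,5→15,t→12,u→25,w→15 16:0→17,5→16,t→25,u→4,w→16 17:0→12,5→17,t→26,u→17,w→27 18:0→28,5→18,t→29,u→28,w→30 19:0→31,5→19,t→19,u→12,w→19 20:0→12,5→20,t→32,u→20,w→20 21:0→33,5→21,t→19,u→20,w→21 22:0→17,5→22,t→34,u→17,w→35 23:0→26,5→23,t→12,u→34,w→36 24:0→27,5→24,t→36,u→35,w→37 25:0→26,5→25,t→12,u→13,w→25 26:0→12,5→26,t→12,u→26,w→38 27:0→12,5→27,t→38,u→27,w→39 28:0→12,5→28,t→40,u→28,w→28 29:0→40,5→29,t→12,u→12,w→29 30:0→41,5→30,t→29,u→28,w→30 31:0→42,5→31,t→29,u→12,w→31 32:0→12,5→32,t→32,u→12,w→32 33:0→41,5→33,t→29,u→41,w→43 34:0→26,5→34,t→12,u→26,w→44 35:0→27,5→35,t→44,u→27,w→45 36:0→38,5→36,t→12,u→44,w→46 37:0→39,5→37,t→46,u→45,w→31 38:0→12,5→38,t→12,u→38,w→47 39:0→12,5→39,t→47,u→39,w→42 40:0→12,5→40,t→12,u→12,w→40 41:0→12,5→41,t→40,u→41,w→48 42:0→12,5→42,t→40,u→12,w→42 43:0→48,5→43,t→29,u→48,w→49 44:0→38,5→44,t→12,u→38,w→50 45:0→39,5→45,t→50,u→39,w→31 46:0→47,5→46,t→12,u→50,w→29 47:0→12,5→47,t→12,u→47,w→40 48:0→12,5→48,t→40,u→48,w→51 49:0→51,5→49,t→29,u→51,w→31 50:0→47,5→50,t→12,u→47,w→29 51:0→12,5→51,t→40,u→51,w→42 (ε-aug+det+¬).
'000': run [57, 47, 18, 1] end={s50} ∉↓L; 3/3 deletions ∈↓L.
'0tt': |S_i|=[57, 47, 19, 1] end={s50} rej; 3/3 deletions ∈↓L.
'uu0': |S_i|=[57, 43, 21, 1] end={s50} rej; 3/3 del acc.
'uttu': |S_i|=[57, 43, 31, 7, 1] end={s50} ∉↓L; 4/4 deletions ∈↓L.
'w0wwwu': N↓-sim [57, 49, 34, 24, 14, 5, 1] end={s50} — reject; 6/6 deletions ∈↓L.
5 obstructions.


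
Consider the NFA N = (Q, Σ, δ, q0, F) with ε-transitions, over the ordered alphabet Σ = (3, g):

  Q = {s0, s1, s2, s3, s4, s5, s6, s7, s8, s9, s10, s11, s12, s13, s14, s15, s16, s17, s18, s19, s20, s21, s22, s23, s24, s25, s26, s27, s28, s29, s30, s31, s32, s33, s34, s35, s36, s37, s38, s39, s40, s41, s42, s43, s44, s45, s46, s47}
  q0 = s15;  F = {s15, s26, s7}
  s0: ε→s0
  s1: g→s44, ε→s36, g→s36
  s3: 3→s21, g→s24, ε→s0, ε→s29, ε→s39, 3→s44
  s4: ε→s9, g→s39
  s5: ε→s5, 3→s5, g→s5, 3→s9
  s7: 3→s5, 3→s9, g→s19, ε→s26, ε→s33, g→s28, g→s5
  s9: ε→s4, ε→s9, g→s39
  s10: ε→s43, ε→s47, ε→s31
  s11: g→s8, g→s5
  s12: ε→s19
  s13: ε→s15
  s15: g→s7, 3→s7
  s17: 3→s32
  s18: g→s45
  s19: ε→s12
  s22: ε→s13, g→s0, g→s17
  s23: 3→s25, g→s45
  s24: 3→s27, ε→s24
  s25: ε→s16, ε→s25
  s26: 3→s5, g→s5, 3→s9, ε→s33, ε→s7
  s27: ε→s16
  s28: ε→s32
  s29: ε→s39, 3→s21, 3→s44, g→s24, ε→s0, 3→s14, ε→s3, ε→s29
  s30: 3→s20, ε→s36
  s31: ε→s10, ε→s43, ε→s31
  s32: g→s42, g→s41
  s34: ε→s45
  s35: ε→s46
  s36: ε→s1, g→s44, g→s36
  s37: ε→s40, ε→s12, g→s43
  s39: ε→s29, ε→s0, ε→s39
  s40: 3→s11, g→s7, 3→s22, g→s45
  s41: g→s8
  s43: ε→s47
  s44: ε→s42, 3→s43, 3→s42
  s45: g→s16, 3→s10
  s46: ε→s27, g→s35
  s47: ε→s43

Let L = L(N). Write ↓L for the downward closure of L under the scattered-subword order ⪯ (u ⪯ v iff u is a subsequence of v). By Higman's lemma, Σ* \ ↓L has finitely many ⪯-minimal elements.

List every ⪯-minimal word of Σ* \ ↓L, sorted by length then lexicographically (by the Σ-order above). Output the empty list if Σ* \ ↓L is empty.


|Q|=48, |F|=3, |δ|=94 (45 ε).
min D↑ (3 st, q0=0, F={2}): 0:3→1,g→1 1:3→2,g→2 2:3→2,g→2 (ε-aug+det+¬).
'33': run [26, 25, 16] end={s0,s14,s16,s21,s24,s27,s29,s3,s39,s4,s42,s43,…} rej; 2/2 del acc.
'3g': N↓-sim [26, 25, 22] end={s0,s12,s14,s16,s19,s21,s24,s27,s28,s29,s3,s32,…} rej; 2/2 single-dels accept.
'g3': N↓-sim [26, 25, 16] end={s0,s14,s16,s21,s24,s27,s29,s3,s39,s4,s42,s43,…} rej; 2/2 del acc.
'gg': |S_i|=[26, 25, 22] end={s0,s12,s14,s16,s19,s21,s24,s27,s28,s29,s3,s32,…} ∉↓L; 2/2 single-dels accept.
4 minimals (antichain).

Antichain: [33, 3g, g3, gg].


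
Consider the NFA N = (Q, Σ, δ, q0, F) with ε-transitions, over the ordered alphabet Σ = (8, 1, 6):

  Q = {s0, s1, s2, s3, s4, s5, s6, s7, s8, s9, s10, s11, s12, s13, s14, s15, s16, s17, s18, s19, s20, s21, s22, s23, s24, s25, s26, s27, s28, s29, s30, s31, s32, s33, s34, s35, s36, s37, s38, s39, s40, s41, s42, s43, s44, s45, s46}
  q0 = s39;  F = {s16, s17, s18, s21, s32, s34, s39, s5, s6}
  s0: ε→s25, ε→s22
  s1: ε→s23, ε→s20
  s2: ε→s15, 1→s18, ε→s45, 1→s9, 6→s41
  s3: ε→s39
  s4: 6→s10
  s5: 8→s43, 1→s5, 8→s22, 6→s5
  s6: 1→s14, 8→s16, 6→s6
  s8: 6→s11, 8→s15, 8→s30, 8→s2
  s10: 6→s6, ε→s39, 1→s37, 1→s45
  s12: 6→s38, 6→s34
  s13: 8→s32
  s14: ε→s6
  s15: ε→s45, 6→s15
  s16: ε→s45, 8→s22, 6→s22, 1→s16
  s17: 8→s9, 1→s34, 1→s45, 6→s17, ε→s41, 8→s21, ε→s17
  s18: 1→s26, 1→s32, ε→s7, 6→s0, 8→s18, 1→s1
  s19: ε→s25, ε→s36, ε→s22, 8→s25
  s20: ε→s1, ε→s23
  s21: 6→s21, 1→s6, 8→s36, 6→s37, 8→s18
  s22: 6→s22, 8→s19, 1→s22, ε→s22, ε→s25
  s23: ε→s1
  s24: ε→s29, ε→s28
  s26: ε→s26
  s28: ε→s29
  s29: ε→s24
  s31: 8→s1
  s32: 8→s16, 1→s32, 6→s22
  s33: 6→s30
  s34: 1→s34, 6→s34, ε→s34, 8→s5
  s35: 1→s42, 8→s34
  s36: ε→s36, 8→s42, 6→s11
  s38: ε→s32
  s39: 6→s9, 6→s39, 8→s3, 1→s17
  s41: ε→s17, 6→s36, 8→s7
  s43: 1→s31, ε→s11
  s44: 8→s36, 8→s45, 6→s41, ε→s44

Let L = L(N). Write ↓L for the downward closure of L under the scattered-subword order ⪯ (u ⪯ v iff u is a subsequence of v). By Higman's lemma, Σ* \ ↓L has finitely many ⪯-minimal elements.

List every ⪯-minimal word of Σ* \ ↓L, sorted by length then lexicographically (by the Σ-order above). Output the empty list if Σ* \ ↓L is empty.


|Q|=47, |F|=9, |δ|=99 (33 ε).
min D↑ (10 st, q0=0, F={8}): 0:8→0,1→1,6→0 1:8→2,1→3,6→1 2:8→4,1→5,6→2 3:8→6,1→3,6→3 4:8→4,1→7,6→8 5:8→9,1→5,6→5 6:8→8,1→6,6→6 7:8→9,1→7,6→8 8:8→8,1→8,6→8 9:8→8,1→9,6→8 (ε-aug+det+¬).
'1886': run [29, 27, 24, 18, 7] end={s0,s11,s19,s22,s25,s36,s42} rej; 4/4 del acc.
'1188': |S_i|=[29, 27, 19, 14, 11] end={s1,s11,s19,s20,s22,s23,s25,s31,s36,s42,s43} rej; 4/4 del acc.
2 minimals (antichain).

Antichain: [1886, 1188].


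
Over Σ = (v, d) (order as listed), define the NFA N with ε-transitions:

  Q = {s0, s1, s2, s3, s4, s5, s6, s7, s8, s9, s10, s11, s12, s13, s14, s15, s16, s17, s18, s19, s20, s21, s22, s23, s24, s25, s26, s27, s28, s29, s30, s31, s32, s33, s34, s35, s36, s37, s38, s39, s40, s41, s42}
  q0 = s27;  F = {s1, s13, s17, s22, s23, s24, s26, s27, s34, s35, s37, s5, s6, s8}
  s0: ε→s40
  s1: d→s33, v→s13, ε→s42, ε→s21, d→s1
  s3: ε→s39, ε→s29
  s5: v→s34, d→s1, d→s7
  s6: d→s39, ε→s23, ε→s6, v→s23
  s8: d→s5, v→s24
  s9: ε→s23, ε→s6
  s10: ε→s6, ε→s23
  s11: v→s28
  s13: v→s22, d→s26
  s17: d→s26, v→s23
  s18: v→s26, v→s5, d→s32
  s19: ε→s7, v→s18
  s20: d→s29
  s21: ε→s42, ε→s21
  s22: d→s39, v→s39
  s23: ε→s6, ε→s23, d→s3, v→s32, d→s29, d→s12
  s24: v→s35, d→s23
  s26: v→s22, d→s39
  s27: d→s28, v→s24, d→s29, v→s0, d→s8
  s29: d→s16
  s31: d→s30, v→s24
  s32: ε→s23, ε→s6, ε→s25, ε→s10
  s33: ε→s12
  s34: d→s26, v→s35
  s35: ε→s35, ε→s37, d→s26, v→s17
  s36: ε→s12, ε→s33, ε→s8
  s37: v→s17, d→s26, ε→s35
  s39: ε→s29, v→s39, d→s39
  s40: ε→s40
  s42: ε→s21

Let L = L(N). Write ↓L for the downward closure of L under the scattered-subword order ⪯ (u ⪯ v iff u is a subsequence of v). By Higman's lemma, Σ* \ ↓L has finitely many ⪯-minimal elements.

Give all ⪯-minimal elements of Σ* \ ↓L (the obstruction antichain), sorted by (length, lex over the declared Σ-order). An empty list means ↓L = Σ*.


|Q|=43, |F|=14, |δ|=76 (30 ε).
min D↑ (13 st, q0=0, F={8}): 0:v→1,d→2 1:v→3,d→4 2:v→1,d→5 3:v→6,d→7 4:v→4,d→8 5:v→9,d→10 6:v→4,d→7 7:v→11,d→8 8:v→8,d→8 9:v→3,d→7 10:v→12,d→10 11:v→8,d→8 12:v→11,d→7 (ε-aug+det+¬).
'vdd': N↓-sim [29, 20, 12, 5] end={s12,s16,s29,s3,s39} rej; 3/3 single-dels accept.
'vvvvd': run [29, 20, 15, 13, 11, 5] end={s12,s16,s29,s3,s39} — reject; 5/5 del acc.
'vvdvv': run [29, 20, 15, 7, 4, 3] end={s16,s29,s39} ∉↓L; 5/5 single-dels accept.
'ddvdvv': run [29, 26, 23, 17, 7, 4, 3] end={s16,s29,s39} — reject; 6/6 single-dels accept.
'dddvvv': |S_i|=[29, 26, 23, 13, 6, 4, 3] end={s16,s29,s39} — reject; 6/6 del acc.
'dddvvd': |S_i|=[29, 26, 23, 13, 6, 4, 3] end={s16,s29,s39} rej; 6/6 del acc.
6 obstructions.

min(Σ*\↓L) = [vdd, vvvvd, vvdvv, ddvdvv, dddvvv, dddvvd].


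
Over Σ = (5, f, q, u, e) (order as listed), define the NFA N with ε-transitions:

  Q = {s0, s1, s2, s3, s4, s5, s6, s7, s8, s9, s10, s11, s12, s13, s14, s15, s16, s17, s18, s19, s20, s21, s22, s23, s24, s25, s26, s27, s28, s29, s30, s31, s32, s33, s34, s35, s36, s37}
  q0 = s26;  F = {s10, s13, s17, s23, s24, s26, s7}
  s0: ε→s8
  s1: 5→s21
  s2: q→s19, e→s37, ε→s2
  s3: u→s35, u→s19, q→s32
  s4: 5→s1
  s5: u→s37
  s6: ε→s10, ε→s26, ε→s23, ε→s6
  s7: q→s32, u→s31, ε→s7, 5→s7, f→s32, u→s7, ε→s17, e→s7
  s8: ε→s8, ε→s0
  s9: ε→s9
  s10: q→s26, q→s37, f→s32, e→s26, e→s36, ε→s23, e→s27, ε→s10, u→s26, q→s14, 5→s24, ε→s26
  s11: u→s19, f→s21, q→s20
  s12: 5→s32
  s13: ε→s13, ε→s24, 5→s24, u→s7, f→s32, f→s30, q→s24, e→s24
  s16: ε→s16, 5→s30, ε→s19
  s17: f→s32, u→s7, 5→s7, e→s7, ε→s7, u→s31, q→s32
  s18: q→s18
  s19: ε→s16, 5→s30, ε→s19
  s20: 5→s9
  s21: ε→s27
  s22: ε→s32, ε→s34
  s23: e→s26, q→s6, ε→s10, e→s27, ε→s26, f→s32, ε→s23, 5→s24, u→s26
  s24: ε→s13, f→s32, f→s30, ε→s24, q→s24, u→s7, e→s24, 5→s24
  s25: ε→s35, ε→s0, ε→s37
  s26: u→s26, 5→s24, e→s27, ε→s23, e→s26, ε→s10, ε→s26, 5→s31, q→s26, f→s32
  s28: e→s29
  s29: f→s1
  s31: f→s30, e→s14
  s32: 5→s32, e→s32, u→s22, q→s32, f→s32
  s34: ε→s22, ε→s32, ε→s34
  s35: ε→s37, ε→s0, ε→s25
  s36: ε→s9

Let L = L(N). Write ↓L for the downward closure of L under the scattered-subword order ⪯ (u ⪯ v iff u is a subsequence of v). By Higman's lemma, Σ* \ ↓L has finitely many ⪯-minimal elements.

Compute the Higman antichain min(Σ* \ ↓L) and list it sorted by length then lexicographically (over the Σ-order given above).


|Q|=38, |F|=7, |δ|=113 (42 ε).
min D↑ (4 st, q0=0, F={2}): 0:5→1,f→2,q→0,u→0,e→0 1:5→1,f→2,q→1,u→3,e→1 2:5→2,f→2,q→2,u→2,e→2 3:5→3,f→2,q→2,u→3,e→3 (ε-aug+det+¬).
'f': N↓-sim [18, 4] end={s22,s30,s32,s34} ∉↓L; 1/1 del acc.
'5uq': |S_i|=[18, 10, 8, 3] end={s22,s32,s34} rej; 3/3 deletions ∈↓L.
2 minimals (antichain).

A = [f, 5uq].


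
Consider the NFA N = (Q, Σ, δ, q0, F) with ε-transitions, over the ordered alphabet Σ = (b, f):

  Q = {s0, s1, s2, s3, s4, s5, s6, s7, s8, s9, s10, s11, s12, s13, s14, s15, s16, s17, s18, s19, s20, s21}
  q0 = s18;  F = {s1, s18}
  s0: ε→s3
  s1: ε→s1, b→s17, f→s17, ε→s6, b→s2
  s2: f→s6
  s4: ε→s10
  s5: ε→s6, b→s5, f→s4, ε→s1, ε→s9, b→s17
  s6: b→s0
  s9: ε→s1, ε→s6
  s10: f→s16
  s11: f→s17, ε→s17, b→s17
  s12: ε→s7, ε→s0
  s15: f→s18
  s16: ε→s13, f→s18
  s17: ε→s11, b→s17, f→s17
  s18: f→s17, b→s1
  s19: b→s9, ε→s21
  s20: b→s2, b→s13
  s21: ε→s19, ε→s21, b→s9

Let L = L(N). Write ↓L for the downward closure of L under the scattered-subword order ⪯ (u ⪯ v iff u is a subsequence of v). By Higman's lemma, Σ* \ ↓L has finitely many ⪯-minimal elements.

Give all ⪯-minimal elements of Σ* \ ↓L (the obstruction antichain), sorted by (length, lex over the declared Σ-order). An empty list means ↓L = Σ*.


min(Σ*\↓L) = [f, bb].

|Q|=22, |F|=2, |δ|=38 (17 ε).
min D↑ (3 st, q0=0, F={2}): 0:b→1,f→2 1:b→2,f→2 2:b→2,f→2.
'f': N↓-sim [8, 5] end={s0,s11,s17,s3,s6} — reject; 1/1 del acc.
'bb': run [8, 7, 6] end={s0,s11,s17,s2,s3,s6} ∉↓L; 2/2 deletions ∈↓L.
2 words, ⪯-incomp.


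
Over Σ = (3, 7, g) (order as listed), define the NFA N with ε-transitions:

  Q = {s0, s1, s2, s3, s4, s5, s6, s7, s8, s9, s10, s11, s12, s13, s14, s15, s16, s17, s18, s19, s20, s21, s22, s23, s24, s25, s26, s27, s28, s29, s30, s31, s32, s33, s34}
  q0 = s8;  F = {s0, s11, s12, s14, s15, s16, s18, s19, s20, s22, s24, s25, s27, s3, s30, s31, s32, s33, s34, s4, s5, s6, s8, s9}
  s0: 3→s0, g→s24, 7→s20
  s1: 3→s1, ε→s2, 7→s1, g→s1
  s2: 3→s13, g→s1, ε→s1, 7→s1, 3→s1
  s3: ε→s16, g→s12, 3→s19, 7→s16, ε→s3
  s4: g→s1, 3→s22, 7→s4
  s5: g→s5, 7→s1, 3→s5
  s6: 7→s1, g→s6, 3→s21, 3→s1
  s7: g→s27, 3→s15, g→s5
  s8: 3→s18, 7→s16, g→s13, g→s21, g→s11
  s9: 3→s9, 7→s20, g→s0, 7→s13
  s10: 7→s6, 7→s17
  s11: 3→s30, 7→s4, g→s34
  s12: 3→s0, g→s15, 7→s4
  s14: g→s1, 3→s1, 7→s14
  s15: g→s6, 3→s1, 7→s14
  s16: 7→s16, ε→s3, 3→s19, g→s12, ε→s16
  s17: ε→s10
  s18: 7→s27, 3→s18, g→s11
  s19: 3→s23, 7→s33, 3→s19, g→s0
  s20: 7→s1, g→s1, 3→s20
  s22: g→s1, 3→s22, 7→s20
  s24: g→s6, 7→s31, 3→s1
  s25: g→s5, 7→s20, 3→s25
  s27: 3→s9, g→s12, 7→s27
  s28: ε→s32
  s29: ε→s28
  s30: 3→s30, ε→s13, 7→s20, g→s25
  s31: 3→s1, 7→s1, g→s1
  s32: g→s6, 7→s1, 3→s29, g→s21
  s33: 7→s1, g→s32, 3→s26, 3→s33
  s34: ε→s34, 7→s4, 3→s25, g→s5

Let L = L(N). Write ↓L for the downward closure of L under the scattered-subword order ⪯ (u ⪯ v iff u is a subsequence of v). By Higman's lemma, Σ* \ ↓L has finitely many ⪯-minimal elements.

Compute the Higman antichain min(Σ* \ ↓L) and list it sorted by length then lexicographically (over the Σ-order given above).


|Q|=35, |F|=24, |δ|=102 (11 ε).
min D↑ (24 st, q0=0, F={17}): 0:3→1,7→2,g→3 1:3→1,7→4,g→3 2:3→5,7→2,g→6 3:3→7,7→8,g→9 4:3→10,7→4,g→6 5:3→5,7→11,g→12 6:3→12,7→8,g→13 7:3→7,7→14,g→15 8:3→16,7→8,g→17 9:3→15,7→8,g→18 10:3→10,7→14,g→12 11:3→11,7→17,g→19 12:3→12,7→14,g→20 13:3→17,7→21,g→22 14:3→14,7→17,g→17 15:3→15,7→14,g→18 16:3→16,7→14,g→17 17:3→17,7→17,g→17 18:3→18,7→17,g→18 19:3→19,7→17,g→22 20:3→17,7→23,g→22 21:3→17,7→21,g→17 22:3→17,7→17,g→22 23:3→17,7→17,g→17.
'g7g': run [32, 22, 8, 3] end={s1,s13,s2} — reject; 3/3 del acc.
'7377': N↓-sim [32, 25, 18, 12, 3] end={s1,s13,s2} — reject; 4/4 del acc.
'7gg3': |S_i|=[32, 25, 17, 9, 4] end={s1,s13,s2,s21} ∉↓L; 4/4 single-dels accept.
'g377': N↓-sim [32, 22, 16, 5, 3] end={s1,s13,s2} ∉↓L; 4/4 deletions ∈↓L.
'ggg7': run [32, 22, 15, 6, 3] end={s1,s13,s2} rej; 4/4 single-dels accept.
'3737g': run [32, 29, 21, 16, 5, 3] end={s1,s13,s2} rej; 5/5 deletions ∈↓L.
6 obstructions.

min(Σ*\↓L) = [g7g, 7377, 7gg3, g377, ggg7, 3737g].


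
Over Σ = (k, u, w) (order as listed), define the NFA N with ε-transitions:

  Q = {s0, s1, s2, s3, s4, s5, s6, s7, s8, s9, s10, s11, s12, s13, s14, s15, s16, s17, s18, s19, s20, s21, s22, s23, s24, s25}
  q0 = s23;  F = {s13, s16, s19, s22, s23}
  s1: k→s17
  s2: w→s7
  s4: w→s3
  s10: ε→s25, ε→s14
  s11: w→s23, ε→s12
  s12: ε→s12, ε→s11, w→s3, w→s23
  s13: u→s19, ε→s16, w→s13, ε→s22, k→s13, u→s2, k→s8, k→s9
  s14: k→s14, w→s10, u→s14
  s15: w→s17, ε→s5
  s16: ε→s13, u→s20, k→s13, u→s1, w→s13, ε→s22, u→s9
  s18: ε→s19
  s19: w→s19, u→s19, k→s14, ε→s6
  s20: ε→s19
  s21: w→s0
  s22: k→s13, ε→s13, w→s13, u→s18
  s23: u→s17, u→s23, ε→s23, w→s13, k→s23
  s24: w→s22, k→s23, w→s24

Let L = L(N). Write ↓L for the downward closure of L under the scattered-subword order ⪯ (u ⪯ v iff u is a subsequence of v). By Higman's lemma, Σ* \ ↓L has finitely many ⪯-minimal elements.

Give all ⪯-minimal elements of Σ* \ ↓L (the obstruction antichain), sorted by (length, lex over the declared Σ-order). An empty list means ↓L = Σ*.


|Q|=26, |F|=5, |δ|=50 (15 ε).
min D↑ (4 st, q0=0, F={3}): 0:k→0,u→0,w→1 1:k→1,u→2,w→1 2:k→3,u→2,w→2 3:k→3,u→3,w→3 (ε-aug+det+¬).
'wuk': |S_i|=[17, 16, 12, 4] end={s10,s14,s17,s25} rej; 3/3 single-dels accept.
1 words, ⪯-incomp.

min(Σ*\↓L) = [wuk].


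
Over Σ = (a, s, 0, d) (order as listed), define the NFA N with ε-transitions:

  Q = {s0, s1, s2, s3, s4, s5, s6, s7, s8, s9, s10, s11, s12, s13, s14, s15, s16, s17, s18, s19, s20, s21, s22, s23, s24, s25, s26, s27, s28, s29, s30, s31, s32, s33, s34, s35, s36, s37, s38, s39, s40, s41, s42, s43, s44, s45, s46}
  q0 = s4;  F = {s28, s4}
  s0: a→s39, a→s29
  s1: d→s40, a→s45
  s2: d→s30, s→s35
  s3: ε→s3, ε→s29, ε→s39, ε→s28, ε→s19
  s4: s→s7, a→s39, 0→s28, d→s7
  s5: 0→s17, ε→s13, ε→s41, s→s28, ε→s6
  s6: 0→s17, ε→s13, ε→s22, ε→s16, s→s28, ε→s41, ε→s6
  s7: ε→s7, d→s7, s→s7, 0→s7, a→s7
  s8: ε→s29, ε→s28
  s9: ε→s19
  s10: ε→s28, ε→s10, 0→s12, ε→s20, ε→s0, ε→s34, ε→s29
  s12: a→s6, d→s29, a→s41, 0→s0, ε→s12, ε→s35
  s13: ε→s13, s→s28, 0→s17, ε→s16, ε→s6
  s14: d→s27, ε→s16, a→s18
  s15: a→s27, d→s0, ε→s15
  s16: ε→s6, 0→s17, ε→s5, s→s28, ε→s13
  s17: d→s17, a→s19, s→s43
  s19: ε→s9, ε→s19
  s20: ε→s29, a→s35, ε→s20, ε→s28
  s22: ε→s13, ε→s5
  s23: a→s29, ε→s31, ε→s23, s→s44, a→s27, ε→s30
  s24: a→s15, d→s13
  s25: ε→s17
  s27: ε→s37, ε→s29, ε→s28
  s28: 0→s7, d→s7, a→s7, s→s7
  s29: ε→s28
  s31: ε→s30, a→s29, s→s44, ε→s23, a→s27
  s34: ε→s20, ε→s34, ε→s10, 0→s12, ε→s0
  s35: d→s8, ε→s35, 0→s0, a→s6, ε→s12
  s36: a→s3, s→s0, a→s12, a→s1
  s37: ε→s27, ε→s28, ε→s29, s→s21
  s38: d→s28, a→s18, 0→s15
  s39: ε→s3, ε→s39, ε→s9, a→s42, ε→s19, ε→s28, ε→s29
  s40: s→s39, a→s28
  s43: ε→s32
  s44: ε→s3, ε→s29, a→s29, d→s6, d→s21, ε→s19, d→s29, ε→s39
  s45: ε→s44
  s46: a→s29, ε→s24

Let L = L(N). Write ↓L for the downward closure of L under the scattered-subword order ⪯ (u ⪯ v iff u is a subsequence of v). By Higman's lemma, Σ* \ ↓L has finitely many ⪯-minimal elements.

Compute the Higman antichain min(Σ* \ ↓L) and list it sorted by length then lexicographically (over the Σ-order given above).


|Q|=47, |F|=2, |δ|=139 (72 ε).
min D↑ (3 st, q0=0, F={2}): 0:a→1,s→2,0→1,d→2 1:a→2,s→2,0→2,d→2 2:a→2,s→2,0→2,d→2.
's': |S_i|=[9, 1] end={s7} — reject; 1/1 deletions ∈↓L.
'd': |S_i|=[9, 1] end={s7} ∉↓L; 1/1 del acc.
'aa': |S_i|=[9, 8, 2] end={s42,s7} rej; 2/2 single-dels accept.
'a0': run [9, 8, 1] end={s7} ∉↓L; 2/2 single-dels accept.
'0a': N↓-sim [9, 2, 1] end={s7} — reject; 2/2 del acc.
'00': |S_i|=[9, 2, 1] end={s7} — reject; 2/2 deletions ∈↓L.
6 words, ⪯-incomp.

A = [s, d, aa, a0, 0a, 00].


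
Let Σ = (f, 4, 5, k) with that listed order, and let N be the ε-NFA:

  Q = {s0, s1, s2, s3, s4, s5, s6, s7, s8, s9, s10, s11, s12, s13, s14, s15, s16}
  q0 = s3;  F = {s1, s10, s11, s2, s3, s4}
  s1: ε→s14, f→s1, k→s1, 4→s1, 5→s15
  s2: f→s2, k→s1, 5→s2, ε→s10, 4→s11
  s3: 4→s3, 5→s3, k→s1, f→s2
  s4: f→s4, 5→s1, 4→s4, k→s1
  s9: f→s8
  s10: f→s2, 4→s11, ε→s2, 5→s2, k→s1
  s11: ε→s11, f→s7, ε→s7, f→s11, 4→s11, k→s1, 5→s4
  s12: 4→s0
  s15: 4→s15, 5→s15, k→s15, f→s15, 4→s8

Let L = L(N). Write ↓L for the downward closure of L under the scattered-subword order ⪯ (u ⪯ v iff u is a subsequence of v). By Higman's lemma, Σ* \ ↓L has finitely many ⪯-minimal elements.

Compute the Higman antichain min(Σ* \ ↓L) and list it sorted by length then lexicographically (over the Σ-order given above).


min(Σ*\↓L) = [k5, f4555].

|Q|=17, |F|=6, |δ|=37 (5 ε).
min D↑ (6 st, q0=0, F={4}): 0:f→1,4→0,5→0,k→2 1:f→1,4→3,5→1,k→2 2:f→2,4→2,5→4,k→2 3:f→3,4→3,5→5,k→2 4:f→4,4→4,5→4,k→4 5:f→5,4→5,5→2,k→2 [Hopcroft].
'k5': run [10, 4, 2] end={s15,s8} rej; 2/2 del acc.
'f4555': |S_i|=[10, 9, 7, 5, 4, 2] end={s15,s8} — reject; 5/5 deletions ∈↓L.
2 words, ⪯-incomp.


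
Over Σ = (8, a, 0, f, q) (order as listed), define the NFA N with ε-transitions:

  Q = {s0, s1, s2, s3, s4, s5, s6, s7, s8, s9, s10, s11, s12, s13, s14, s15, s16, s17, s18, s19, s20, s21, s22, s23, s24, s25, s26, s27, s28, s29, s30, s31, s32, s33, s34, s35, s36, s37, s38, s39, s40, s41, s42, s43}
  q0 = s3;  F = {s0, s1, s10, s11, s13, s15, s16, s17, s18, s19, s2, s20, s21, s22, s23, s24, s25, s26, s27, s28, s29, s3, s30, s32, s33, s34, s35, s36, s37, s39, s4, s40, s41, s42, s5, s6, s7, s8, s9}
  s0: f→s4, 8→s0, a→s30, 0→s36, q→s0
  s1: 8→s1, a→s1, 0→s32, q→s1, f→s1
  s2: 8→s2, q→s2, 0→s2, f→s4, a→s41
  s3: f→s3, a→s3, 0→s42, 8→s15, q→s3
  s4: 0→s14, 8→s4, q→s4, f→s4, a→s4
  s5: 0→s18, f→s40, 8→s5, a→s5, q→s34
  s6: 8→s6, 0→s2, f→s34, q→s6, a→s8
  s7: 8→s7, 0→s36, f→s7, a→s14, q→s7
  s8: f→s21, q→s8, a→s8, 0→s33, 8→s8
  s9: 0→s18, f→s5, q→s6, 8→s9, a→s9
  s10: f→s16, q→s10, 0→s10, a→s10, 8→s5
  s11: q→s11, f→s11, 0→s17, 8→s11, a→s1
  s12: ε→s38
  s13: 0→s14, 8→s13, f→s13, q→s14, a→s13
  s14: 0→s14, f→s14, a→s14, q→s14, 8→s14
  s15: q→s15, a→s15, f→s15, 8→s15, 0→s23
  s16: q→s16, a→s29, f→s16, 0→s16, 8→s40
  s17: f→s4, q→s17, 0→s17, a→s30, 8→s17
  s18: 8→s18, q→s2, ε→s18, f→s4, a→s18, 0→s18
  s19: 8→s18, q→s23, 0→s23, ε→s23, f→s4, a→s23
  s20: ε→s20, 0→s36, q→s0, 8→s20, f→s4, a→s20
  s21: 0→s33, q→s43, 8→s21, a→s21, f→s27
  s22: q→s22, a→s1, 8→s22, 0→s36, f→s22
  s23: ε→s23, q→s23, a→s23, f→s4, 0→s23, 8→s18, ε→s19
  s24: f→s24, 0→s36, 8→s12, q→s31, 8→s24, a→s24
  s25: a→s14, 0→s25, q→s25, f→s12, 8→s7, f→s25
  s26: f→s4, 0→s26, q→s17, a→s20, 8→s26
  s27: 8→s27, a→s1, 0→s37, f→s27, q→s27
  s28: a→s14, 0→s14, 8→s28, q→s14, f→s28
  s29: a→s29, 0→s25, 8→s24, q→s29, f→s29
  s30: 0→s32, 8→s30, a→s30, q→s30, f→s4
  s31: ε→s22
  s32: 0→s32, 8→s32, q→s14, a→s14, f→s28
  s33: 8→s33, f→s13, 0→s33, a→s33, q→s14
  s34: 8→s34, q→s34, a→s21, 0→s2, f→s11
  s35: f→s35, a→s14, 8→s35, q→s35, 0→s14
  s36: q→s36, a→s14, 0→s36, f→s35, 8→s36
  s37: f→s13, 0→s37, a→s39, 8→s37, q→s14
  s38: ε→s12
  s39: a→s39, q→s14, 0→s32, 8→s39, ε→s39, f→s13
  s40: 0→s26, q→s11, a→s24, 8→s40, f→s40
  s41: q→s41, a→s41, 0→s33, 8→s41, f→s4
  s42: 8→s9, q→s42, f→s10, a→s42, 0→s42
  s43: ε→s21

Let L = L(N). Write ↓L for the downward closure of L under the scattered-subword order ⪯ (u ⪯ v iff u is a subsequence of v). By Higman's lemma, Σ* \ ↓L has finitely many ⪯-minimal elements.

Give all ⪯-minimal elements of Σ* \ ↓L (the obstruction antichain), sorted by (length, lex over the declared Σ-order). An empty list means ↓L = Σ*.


|Q|=44, |F|=39, |δ|=212 (10 ε).
min D↑ (39 st, q0=0, F={12}): 0:8→1,a→0,0→2,f→0,q→0 1:8→1,a→1,0→3,f→1,q→1 2:8→4,a→2,0→2,f→5,q→2 3:8→6,a→3,0→3,f→7,q→3 4:8→4,a→4,0→6,f→8,q→9 5:8→8,a→5,0→5,f→10,q→5 6:8→6,a→6,0→6,f→7,q→11 7:8→7,a→7,0→12,f→7,q→7 8:8→8,a→8,0→6,f→13,q→14 9:8→9,a→15,0→11,f→14,q→9 10:8→13,a→16,0→10,f→10,q→10 11:8→11,a→17,0→11,f→7,q→11 12:8→12,a→12,0→12,f→12,q→12 13:8→13,a→18,0→19,f→13,q→20 14:8→14,a→21,0→11,f→20,q→14 15:8→15,a→15,0→22,f→21,q→15 16:8→18,a→16,0→23,f→16,q→16 17:8→17,a→17,0→22,f→7,q→17 18:8→18,a→18,0→24,f→18,q→25 19:8→19,a→26,0→19,f→7,q→27 20:8→20,a→28,0→27,f→20,q→20 21:8→21,a→21,0→22,f→29,q→21 22:8→22,a→22,0→22,f→30,q→12 23:8→31,a→12,0→23,f→23,q→23 24:8→24,a→12,0→24,f→32,q→24 25:8→25,a→28,0→24,f→25,q→25 26:8→26,a→26,0→24,f→7,q→33 27:8→27,a→34,0→27,f→7,q→27 28:8→28,a→28,0→35,f→28,q→28 29:8→29,a→28,0→36,f→29,q→29 30:8→30,a→30,0→12,f→30,q→12 31:8→31,a→12,0→24,f→31,q→31 32:8→32,a→12,0→12,f→32,q→32 33:8→33,a→34,0→24,f→7,q→33 34:8→34,a→34,0→35,f→7,q→34 35:8→35,a→12,0→35,f→37,q→12 36:8→36,a→38,0→36,f→30,q→12 37:8→37,a→12,0→12,f→37,q→12 38:8→38,a→38,0→35,f→30,q→12 [Hopcroft].
'80f0': |S_i|=[44, 38, 20, 5, 1] end={s14} ∉↓L; 4/4 deletions ∈↓L.
'08qa0q': |S_i|=[44, 42, 35, 26, 15, 7, 1] end={s14} rej; 6/6 del acc.
'0ffa0a': run [44, 42, 36, 27, 20, 9, 1] end={s14} — reject; 6/6 deletions ∈↓L.
3 words, ⪯-incomp.

Antichain: [80f0, 08qa0q, 0ffa0a].


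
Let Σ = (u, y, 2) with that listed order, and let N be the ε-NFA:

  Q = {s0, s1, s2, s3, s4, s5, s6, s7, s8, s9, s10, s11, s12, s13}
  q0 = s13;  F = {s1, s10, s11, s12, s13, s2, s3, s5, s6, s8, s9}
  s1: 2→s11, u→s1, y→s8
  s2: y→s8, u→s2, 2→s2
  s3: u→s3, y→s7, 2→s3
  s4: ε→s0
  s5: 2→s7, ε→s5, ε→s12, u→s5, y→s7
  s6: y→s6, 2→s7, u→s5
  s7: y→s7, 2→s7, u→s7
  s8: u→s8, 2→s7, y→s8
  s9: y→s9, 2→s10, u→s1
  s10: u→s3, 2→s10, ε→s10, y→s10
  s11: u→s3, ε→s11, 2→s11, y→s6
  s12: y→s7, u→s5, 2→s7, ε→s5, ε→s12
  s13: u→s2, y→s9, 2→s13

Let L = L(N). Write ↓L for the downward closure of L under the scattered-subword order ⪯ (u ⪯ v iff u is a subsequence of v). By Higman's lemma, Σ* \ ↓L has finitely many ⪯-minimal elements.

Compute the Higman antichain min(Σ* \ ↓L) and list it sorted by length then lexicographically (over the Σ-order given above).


A = [uy2, y2uy].

|Q|=14, |F|=11, |δ|=43 (7 ε).
min D↑ (11 st, q0=0, F={6}): 0:u→1,y→2,2→0 1:u→1,y→3,2→1 2:u→4,y→2,2→5 3:u→3,y→3,2→6 4:u→4,y→3,2→7 5:u→8,y→5,2→5 6:u→6,y→6,2→6 7:u→8,y→9,2→7 8:u→8,y→6,2→8 9:u→10,y→9,2→6 10:u→10,y→6,2→6 [Hopcroft].
'uy2': N↓-sim [12, 9, 5, 1] end={s7} — reject; 3/3 deletions ∈↓L.
'y2uy': N↓-sim [12, 10, 7, 4, 1] end={s7} rej; 4/4 single-dels accept.
2 minimals (antichain).


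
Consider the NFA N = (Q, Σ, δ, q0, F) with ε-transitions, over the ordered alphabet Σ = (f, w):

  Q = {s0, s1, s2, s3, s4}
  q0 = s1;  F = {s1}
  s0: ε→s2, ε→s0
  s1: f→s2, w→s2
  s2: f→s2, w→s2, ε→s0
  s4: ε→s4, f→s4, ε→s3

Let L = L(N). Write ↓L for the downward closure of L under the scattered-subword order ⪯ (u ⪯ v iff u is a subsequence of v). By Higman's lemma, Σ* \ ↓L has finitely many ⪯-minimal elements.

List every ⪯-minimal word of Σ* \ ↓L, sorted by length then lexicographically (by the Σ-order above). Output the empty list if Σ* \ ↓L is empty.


|Q|=5, |F|=1, |δ|=10 (5 ε).
min D↑ (2 st, q0=0, F={1}): 0:f→1,w→1 1:f→1,w→1.
'f': run [3, 2] end={s0,s2} rej; 1/1 single-dels accept.
'w': N↓-sim [3, 2] end={s0,s2} — reject; 1/1 deletions ∈↓L.
2 minimals (antichain).

min(Σ*\↓L) = [f, w].


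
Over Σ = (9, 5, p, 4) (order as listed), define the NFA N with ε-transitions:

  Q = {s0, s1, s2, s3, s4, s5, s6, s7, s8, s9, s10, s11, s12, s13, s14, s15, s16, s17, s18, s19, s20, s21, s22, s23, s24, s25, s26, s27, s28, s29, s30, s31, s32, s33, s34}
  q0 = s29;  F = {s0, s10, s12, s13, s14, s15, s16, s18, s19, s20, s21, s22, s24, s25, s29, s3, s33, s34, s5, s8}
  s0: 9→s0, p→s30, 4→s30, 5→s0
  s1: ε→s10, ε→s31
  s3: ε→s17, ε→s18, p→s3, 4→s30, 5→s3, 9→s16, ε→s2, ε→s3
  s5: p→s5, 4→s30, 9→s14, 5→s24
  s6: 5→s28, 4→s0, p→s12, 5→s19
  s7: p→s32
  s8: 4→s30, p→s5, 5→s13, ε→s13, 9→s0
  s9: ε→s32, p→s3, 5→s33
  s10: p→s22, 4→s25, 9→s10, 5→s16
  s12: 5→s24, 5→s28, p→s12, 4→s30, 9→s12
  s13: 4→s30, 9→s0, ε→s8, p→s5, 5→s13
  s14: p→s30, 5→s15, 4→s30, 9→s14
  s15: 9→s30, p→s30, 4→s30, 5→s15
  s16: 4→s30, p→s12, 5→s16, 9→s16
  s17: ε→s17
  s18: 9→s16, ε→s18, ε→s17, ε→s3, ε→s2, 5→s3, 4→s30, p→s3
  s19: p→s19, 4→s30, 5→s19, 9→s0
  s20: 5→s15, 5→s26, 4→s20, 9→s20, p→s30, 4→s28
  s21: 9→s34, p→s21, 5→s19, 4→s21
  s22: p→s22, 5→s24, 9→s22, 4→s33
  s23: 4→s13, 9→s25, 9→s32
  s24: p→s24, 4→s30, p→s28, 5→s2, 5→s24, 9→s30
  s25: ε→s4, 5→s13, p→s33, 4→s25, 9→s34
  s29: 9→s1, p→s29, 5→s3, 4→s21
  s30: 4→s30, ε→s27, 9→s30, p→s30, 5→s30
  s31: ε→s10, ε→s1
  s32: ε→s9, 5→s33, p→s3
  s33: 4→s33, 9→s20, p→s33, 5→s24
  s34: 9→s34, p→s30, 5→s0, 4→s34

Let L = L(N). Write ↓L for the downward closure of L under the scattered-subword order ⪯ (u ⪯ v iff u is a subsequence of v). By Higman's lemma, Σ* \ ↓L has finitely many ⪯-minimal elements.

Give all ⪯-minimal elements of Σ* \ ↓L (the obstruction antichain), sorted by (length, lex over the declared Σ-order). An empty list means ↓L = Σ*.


A = [54, 49p, 9p59].

|Q|=35, |F|=20, |δ|=120 (19 ε).
min D↑ (19 st, q0=0, F={7}): 0:9→1,5→2,p→0,4→3 1:9→1,5→4,p→5,4→6 2:9→4,5→2,p→2,4→7 3:9→8,5→9,p→3,4→3 4:9→4,5→4,p→10,4→7 5:9→5,5→11,p→5,4→12 6:9→8,5→13,p→12,4→6 7:9→7,5→7,p→7,4→7 8:9→8,5→14,p→7,4→8 9:9→14,5→9,p→9,4→7 10:9→10,5→11,p→10,4→7 11:9→7,5→11,p→11,4→7 12:9→15,5→11,p→12,4→12 13:9→14,5→13,p→16,4→7 14:9→14,5→14,p→7,4→7 15:9→15,5→17,p→7,4→15 16:9→18,5→11,p→16,4→7 17:9→7,5→17,p→7,4→7 18:9→18,5→17,p→7,4→7 [Hopcroft].
'54': |S_i|=[29, 18, 2] end={s27,s30} — reject; 2/2 del acc.
'49p': |S_i|=[29, 19, 9, 2] end={s27,s30} rej; 3/3 deletions ∈↓L.
'9p59': |S_i|=[29, 23, 13, 7, 2] end={s27,s30} rej; 4/4 deletions ∈↓L.
3 obstructions.


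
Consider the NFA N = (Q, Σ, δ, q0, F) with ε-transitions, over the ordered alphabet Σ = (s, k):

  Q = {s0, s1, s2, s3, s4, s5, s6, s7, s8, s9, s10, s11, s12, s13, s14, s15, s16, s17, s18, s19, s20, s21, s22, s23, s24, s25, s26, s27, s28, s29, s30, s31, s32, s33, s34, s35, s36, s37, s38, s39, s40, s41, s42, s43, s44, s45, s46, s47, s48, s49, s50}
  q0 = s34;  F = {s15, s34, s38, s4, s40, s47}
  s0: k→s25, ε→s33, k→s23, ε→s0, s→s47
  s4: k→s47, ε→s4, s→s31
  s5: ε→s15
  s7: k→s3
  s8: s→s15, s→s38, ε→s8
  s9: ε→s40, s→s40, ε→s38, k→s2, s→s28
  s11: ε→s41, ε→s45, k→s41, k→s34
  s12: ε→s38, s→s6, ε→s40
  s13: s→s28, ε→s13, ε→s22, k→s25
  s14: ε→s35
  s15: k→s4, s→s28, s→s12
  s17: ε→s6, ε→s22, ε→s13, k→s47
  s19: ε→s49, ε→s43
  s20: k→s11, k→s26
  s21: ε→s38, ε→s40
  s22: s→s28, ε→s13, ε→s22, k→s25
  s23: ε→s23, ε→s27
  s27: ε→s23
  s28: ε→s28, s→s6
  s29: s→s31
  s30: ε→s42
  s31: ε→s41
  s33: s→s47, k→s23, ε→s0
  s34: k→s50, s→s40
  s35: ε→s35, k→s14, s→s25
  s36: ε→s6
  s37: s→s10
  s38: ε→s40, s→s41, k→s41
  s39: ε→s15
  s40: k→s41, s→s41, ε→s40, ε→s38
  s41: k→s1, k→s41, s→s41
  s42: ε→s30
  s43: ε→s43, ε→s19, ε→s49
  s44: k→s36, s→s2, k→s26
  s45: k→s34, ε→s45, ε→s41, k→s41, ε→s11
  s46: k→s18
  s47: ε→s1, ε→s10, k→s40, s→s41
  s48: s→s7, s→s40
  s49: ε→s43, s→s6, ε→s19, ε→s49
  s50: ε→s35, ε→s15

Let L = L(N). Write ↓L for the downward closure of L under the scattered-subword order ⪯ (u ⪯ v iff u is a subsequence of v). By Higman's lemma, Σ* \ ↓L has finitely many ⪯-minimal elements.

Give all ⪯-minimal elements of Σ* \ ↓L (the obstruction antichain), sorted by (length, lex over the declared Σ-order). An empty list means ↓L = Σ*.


|Q|=51, |F|=6, |δ|=101 (50 ε).
min D↑ (6 st, q0=0, F={3}): 0:s→1,k→2 1:s→3,k→3 2:s→1,k→4 3:s→3,k→3 4:s→3,k→5 5:s→3,k→1 (ε-aug+det+¬).
'ss': N↓-sim [17, 9, 3] end={s1,s41,s6} ∉↓L; 2/2 single-dels accept.
'sk': |S_i|=[17, 9, 2] end={s1,s41} — reject; 2/2 deletions ∈↓L.
'kks': run [17, 16, 11, 4] end={s1,s25,s31,s41} ∉↓L; 3/3 del acc.
'kkkkk': run [17, 16, 11, 9, 7, 5] end={s1,s14,s25,s35,s41} rej; 5/5 deletions ∈↓L.
4 minimals (antichain).

min(Σ*\↓L) = [ss, sk, kks, kkkkk].


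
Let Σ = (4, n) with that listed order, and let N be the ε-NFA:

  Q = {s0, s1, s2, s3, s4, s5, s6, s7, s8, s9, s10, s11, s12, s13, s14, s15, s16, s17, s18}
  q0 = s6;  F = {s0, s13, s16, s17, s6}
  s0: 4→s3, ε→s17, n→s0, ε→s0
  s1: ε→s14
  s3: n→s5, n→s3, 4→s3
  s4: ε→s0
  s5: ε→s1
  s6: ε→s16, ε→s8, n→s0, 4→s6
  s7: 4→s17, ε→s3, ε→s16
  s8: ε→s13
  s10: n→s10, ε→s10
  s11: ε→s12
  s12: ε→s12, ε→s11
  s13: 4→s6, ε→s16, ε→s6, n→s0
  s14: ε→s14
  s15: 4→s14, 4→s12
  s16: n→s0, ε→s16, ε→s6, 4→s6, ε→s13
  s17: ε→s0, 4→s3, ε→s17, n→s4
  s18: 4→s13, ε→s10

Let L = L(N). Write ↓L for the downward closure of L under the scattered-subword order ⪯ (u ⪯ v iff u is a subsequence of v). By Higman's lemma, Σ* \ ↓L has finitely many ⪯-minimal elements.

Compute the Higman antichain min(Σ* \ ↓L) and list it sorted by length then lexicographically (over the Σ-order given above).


Antichain: [n4].

|Q|=19, |F|=5, |δ|=41 (23 ε).
min D↑ (3 st, q0=0, F={2}): 0:4→0,n→1 1:4→2,n→1 2:4→2,n→2.
'n4': |S_i|=[11, 7, 4] end={s1,s14,s3,s5} — reject; 2/2 deletions ∈↓L.
1 minimals (antichain).


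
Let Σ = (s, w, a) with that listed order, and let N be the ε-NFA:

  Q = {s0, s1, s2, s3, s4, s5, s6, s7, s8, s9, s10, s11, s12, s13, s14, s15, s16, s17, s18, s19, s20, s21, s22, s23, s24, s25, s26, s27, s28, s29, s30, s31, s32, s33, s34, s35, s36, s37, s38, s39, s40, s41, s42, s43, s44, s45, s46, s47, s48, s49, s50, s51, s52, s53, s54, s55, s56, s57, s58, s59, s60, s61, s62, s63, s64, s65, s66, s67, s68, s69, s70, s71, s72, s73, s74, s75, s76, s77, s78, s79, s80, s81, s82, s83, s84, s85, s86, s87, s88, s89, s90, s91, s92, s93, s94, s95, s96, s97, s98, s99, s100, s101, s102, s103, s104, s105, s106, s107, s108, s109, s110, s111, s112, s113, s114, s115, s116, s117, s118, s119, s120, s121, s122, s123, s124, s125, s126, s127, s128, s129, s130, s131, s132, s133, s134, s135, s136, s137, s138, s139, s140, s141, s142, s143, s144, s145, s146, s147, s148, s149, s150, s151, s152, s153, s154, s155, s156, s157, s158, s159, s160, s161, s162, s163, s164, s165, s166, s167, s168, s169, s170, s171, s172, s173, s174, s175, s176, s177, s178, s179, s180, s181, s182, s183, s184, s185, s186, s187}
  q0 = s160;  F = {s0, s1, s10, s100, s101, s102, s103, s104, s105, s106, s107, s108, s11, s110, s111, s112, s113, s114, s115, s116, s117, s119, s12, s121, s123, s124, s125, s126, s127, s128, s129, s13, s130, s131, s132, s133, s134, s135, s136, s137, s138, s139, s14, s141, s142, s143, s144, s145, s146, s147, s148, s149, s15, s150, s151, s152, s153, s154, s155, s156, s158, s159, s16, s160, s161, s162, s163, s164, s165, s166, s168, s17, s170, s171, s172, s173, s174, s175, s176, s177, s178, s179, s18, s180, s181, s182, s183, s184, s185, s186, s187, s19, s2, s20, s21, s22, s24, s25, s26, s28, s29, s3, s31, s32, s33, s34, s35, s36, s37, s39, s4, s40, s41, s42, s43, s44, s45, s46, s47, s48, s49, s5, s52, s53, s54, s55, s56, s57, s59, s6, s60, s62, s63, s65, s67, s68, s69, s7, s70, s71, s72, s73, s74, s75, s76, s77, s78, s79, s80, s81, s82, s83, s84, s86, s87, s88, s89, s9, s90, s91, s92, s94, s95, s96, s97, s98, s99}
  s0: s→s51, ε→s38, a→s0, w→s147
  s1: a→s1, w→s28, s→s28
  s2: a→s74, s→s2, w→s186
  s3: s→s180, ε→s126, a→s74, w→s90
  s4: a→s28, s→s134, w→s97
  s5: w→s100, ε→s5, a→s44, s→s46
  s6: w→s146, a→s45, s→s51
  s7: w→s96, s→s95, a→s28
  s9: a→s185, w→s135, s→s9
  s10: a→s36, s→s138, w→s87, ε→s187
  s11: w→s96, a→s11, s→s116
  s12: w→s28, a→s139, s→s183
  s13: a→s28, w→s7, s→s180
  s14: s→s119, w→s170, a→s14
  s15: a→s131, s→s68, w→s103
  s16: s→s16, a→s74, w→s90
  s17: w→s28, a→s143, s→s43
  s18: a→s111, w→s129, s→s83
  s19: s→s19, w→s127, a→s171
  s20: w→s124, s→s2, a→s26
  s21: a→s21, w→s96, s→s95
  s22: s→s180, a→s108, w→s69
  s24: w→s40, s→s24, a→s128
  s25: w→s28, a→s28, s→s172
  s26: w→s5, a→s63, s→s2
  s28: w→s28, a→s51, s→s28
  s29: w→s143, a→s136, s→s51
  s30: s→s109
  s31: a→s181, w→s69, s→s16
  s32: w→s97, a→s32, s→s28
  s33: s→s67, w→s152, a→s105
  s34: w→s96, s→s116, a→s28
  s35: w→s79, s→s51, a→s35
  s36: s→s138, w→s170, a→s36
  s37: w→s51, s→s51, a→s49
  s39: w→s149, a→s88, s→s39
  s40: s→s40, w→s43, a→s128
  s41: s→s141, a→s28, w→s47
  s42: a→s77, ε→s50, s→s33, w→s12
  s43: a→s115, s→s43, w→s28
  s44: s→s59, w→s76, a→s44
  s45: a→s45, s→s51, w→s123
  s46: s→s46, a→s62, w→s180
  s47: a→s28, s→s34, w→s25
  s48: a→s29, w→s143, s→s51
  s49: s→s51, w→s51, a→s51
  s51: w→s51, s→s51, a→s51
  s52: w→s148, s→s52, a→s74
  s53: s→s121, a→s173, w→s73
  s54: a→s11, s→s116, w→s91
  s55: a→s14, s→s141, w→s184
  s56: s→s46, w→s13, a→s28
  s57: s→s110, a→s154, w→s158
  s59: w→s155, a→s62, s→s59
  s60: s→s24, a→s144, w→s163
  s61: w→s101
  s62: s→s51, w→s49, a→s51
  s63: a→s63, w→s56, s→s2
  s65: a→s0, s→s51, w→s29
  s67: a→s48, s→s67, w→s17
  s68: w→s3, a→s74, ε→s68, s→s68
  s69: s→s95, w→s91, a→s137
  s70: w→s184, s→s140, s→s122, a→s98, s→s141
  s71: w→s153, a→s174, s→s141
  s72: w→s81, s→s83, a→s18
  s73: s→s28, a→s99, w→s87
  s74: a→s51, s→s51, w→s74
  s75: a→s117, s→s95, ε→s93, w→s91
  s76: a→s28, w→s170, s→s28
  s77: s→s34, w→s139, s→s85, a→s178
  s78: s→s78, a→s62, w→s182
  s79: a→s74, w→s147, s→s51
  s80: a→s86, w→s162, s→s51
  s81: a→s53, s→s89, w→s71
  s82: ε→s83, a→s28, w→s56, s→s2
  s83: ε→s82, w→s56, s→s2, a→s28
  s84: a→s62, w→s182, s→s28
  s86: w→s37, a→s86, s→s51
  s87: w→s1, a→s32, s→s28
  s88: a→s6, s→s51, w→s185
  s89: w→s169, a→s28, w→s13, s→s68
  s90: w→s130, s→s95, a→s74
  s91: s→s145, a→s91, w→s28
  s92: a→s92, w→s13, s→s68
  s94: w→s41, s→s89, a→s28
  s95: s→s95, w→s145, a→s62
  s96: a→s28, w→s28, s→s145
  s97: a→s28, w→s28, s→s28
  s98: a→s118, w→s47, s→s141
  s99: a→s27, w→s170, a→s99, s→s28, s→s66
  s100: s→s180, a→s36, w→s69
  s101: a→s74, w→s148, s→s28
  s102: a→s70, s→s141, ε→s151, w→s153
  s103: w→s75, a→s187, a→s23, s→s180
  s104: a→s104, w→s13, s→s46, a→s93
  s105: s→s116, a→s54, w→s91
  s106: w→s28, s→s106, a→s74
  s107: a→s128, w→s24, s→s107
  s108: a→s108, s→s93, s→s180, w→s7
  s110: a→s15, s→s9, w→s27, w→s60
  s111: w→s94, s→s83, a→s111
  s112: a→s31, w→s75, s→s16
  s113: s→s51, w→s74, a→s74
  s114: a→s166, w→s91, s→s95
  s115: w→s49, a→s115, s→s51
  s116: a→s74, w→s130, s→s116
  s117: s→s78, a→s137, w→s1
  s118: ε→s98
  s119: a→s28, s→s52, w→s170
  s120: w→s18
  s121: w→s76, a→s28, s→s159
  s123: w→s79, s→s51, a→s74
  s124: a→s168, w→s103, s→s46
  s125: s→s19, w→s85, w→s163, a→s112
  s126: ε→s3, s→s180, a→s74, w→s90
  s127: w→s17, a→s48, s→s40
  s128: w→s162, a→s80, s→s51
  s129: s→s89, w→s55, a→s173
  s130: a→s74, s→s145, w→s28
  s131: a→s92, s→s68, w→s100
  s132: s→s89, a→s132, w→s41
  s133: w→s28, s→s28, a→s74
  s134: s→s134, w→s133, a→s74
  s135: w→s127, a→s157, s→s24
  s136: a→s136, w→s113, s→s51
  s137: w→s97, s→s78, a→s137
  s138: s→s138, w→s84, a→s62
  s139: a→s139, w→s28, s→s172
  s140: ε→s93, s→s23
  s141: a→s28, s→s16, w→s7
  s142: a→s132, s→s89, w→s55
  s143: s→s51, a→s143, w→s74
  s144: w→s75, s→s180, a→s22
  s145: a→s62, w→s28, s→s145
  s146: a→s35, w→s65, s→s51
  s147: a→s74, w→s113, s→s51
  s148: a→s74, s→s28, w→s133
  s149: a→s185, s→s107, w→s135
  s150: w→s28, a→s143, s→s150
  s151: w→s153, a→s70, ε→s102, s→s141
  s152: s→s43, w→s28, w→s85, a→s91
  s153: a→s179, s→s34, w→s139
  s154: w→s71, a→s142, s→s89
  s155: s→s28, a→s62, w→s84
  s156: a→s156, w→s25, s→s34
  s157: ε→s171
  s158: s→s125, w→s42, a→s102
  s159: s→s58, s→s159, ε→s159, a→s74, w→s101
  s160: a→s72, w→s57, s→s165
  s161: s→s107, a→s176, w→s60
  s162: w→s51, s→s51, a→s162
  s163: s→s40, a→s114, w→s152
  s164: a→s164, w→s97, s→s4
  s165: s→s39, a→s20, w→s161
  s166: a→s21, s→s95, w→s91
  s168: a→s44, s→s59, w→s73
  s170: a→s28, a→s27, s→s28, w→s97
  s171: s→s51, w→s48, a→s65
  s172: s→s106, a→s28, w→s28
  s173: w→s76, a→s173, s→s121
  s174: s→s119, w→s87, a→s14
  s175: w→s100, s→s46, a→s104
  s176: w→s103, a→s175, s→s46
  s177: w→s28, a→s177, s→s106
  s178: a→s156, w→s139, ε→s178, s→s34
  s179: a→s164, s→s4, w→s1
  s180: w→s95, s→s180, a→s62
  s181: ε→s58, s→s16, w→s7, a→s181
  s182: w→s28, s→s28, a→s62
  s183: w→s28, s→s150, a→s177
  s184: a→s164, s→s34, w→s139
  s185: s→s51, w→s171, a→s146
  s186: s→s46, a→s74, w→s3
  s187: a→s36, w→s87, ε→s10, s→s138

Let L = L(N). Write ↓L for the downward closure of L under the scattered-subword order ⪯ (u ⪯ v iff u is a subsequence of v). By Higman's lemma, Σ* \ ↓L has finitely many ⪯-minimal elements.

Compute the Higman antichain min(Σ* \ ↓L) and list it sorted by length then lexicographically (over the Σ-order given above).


min(Σ*\↓L) = [ssas, asaa, swsaww, wwwwwa, awawsa, aaawaa].

|Q|=188, |F|=167, |δ|=541 (19 ε).
min D↑ (164 st, q0=0, F={36}): 0:s→1,w→2,a→3 1:s→4,w→5,a→6 2:s→7,w→8,a→9 3:s→10,w→11,a→12 4:s→4,w→13,a→14 5:s→15,w→16,a→17 6:s→18,w→19,a→20 7:s→21,w→16,a→22 8:s→23,w→24,a→25 9:s→26,w→27,a→28 10:s→18,w→29,a→30 11:s→26,w→27,a→31 12:s→10,w→32,a→33 13:s→15,w→34,a→35 14:s→36,w→35,a→37 15:s→15,w→38,a→39 16:s→38,w→40,a→41 17:s→42,w→43,a→44 18:s→18,w→45,a→46 19:s→42,w→43,a→47 20:s→18,w→48,a→49 21:s→21,w→34,a→35 22:s→50,w→43,a→51 23:s→52,w→40,a→53 24:s→54,w→55,a→56 25:s→57,w→58,a→59 26:s→50,w→60,a→30 27:s→57,w→58,a→61 28:s→26,w→62,a→63 29:s→42,w→60,a→30 30:s→30,w→30,a→36 31:s→64,w→65,a→66 32:s→26,w→62,a→66 33:s→10,w→67,a→33 34:s→38,w→68,a→69 35:s→36,w→69,a→70 36:s→36,w→36,a→36 37:s→36,w→70,a→71 38:s→38,w→72,a→39 39:s→36,w→73,a→74 40:s→72,w→75,a→76 41:s→77,w→78,a→79 42:s→42,w→77,a→80 43:s→77,w→78,a→81 44:s→42,w→82,a→83 45:s→42,w→84,a→46 46:s→36,w→46,a→36 47:s→85,w→65,a→86 48:s→42,w→82,a→86 49:s→18,w→29,a→49 50:s→50,w→84,a→46 51:s→50,w→82,a→87 52:s→52,w→68,a→69 53:s→88,w→78,a→89 54:s→90,w→75,a→91 55:s→92,w→30,a→93 56:s→94,w→93,a→95 57:s→88,w→96,a→30 58:s→94,w→93,a→97 59:s→57,w→98,a→99 60:s→77,w→96,a→30 61:s→100,w→101,a→102 62:s→57,w→98,a→102 63:s→26,w→103,a→63 64:s→104,w→105,a→30 65:s→30,w→101,a→106 66:s→64,w→105,a→66 67:s→26,w→103,a→30 68:s→72,w→107,a→108 69:s→36,w→108,a→109 70:s→36,w→109,a→110 71:s→36,w→111,a→71 72:s→72,w→112,a→39 73:s→36,w→36,a→73 74:s→36,w→73,a→113 75:s→112,w→30,a→114 76:s→115,w→114,a→116 77:s→77,w→115,a→80 78:s→115,w→114,a→117 79:s→77,w→118,a→119 80:s→36,w→120,a→36 81:s→121,w→101,a→122 82:s→77,w→118,a→122 83:s→42,w→60,a→83 84:s→77,w→123,a→46 85:s→85,w→124,a→80 86:s→85,w→105,a→86 87:s→50,w→60,a→87 88:s→88,w→123,a→46 89:s→88,w→118,a→125 90:s→90,w→107,a→108 91:s→126,w→114,a→127 92:s→128,w→30,a→129 93:s→130,w→30,a→93 94:s→126,w→131,a→30 95:s→94,w→93,a→132 96:s→115,w→131,a→30 97:s→133,w→134,a→135 98:s→94,w→93,a→135 99:s→57,w→136,a→99 100:s→137,w→138,a→30 101:s→30,w→134,a→139 102:s→100,w→138,a→102 103:s→57,w→136,a→30 104:s→104,w→140,a→46 105:s→30,w→138,a→30 106:s→30,w→138,a→106 107:s→112,w→30,a→141 108:s→36,w→141,a→142 109:s→36,w→142,a→143 110:s→36,w→144,a→110 111:s→36,w→144,a→46 112:s→112,w→30,a→145 113:s→36,w→146,a→113 114:s→147,w→30,a→114 115:s→115,w→147,a→80 116:s→115,w→114,a→148 117:s→149,w→134,a→150 118:s→115,w→114,a→150 119:s→77,w→96,a→119 120:s→36,w→36,a→36 121:s→121,w→151,a→80 122:s→121,w→138,a→122 123:s→115,w→152,a→46 124:s→30,w→151,a→80 125:s→88,w→96,a→125 126:s→126,w→152,a→46 127:s→126,w→114,a→153 128:s→128,w→30,a→141 129:s→154,w→30,a→129 130:s→154,w→30,a→30 131:s→147,w→30,a→30 132:s→94,w→155,a→132 133:s→156,w→157,a→30 134:s→30,w→30,a→134 135:s→133,w→157,a→135 136:s→94,w→155,a→30 137:s→137,w→158,a→46 138:s→30,w→157,a→30 139:s→30,w→157,a→139 140:s→30,w→158,a→46 141:s→36,w→46,a→141 142:s→36,w→141,a→159 143:s→36,w→160,a→143 144:s→36,w→160,a→46 145:s→36,w→120,a→145 146:s→36,w→36,a→120 147:s→147,w→30,a→80 148:s→115,w→131,a→148 149:s→149,w→161,a→80 150:s→149,w→157,a→150 151:s→30,w→161,a→80 152:s→147,w→30,a→46 153:s→126,w→131,a→153 154:s→154,w→30,a→46 155:s→130,w→30,a→30 156:s→156,w→162,a→46 157:s→30,w→30,a→30 158:s→30,w→162,a→46 159:s→36,w→163,a→159 160:s→36,w→163,a→46 161:s→30,w→30,a→80 162:s→30,w→30,a→46 163:s→36,w→46,a→46 (ε-aug+det+¬).
'ssas': run [181, 144, 73, 29, 1] end={s51} ∉↓L; 4/4 del acc.
'asaa': run [181, 153, 56, 6, 1] end={s51} rej; 4/4 single-dels accept.
'swsaww': run [181, 144, 98, 26, 9, 4, 1] end={s51} ∉↓L; 6/6 deletions ∈↓L.
'wwwwwa': |S_i|=[181, 166, 130, 77, 30, 5, 1] end={s51} rej; 6/6 del acc.
'awawsa': |S_i|=[181, 153, 103, 62, 30, 3, 1] end={s51} rej; 6/6 del acc.
'aaawaa': run [181, 153, 128, 94, 46, 6, 1] end={s51} rej; 6/6 del acc.
6 words, ⪯-incomp.
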